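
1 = 1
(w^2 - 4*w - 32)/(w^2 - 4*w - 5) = (-w^2 + 4*w + 32)/(-w^2 + 4*w + 5)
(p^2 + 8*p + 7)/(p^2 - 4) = (p^2 + 8*p + 7)/(p^2 - 4)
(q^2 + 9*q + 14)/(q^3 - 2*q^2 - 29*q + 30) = (q^2 + 9*q + 14)/(q^3 - 2*q^2 - 29*q + 30)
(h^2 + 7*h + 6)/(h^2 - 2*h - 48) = (h + 1)/(h - 8)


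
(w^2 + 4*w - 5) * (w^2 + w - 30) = w^4 + 5*w^3 - 31*w^2 - 125*w + 150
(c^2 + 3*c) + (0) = c^2 + 3*c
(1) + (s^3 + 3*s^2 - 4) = s^3 + 3*s^2 - 3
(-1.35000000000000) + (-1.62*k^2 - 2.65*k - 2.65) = -1.62*k^2 - 2.65*k - 4.0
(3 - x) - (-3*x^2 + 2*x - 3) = 3*x^2 - 3*x + 6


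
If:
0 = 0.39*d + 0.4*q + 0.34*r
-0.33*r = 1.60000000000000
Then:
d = 4.22688422688423 - 1.02564102564103*q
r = -4.85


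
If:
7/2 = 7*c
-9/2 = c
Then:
No Solution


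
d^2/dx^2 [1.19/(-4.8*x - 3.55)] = -54.8352/(4.8*x + 3.55)^3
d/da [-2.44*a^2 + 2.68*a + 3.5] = 2.68 - 4.88*a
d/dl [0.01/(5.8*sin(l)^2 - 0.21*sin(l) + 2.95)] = (0.0021 - 0.116*sin(l))*cos(l)/(5.8*sin(l)^2 - 0.21*sin(l) + 2.95)^2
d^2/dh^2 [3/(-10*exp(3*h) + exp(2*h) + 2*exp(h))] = 6*(4*(-15*exp(2*h) + exp(h) + 1)^2 + (-10*exp(2*h) + exp(h) + 2)*(45*exp(2*h) - 2*exp(h) - 1))*exp(-h)/(-10*exp(2*h) + exp(h) + 2)^3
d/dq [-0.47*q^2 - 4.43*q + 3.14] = -0.94*q - 4.43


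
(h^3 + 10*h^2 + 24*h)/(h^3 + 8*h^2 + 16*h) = (h + 6)/(h + 4)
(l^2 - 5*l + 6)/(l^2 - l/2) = 2*(l^2 - 5*l + 6)/(l*(2*l - 1))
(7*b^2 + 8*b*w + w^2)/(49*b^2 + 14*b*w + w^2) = (b + w)/(7*b + w)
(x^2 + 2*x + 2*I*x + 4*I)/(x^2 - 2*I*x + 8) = (x + 2)/(x - 4*I)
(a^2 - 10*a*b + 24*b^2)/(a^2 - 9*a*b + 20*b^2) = (a - 6*b)/(a - 5*b)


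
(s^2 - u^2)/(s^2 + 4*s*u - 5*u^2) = (s + u)/(s + 5*u)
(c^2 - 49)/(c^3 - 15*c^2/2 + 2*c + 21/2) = 2*(c + 7)/(2*c^2 - c - 3)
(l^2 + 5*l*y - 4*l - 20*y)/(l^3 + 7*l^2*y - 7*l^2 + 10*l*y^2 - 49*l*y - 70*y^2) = (l - 4)/(l^2 + 2*l*y - 7*l - 14*y)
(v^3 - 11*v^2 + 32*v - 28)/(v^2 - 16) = (v^3 - 11*v^2 + 32*v - 28)/(v^2 - 16)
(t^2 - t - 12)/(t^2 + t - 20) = (t + 3)/(t + 5)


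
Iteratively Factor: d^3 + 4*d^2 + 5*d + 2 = (d + 2)*(d^2 + 2*d + 1) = (d + 1)*(d + 2)*(d + 1)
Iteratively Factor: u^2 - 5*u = (u)*(u - 5)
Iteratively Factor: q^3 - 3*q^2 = (q)*(q^2 - 3*q) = q*(q - 3)*(q)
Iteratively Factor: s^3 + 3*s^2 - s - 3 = (s + 3)*(s^2 - 1) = (s + 1)*(s + 3)*(s - 1)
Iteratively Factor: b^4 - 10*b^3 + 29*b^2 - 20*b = (b)*(b^3 - 10*b^2 + 29*b - 20) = b*(b - 1)*(b^2 - 9*b + 20) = b*(b - 5)*(b - 1)*(b - 4)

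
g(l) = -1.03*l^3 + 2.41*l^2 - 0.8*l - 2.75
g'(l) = -3.09*l^2 + 4.82*l - 0.8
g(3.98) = -32.69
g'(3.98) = -30.56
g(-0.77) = -0.23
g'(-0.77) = -6.34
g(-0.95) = 1.07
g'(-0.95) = -8.17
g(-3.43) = 69.91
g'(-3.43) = -53.69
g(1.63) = -2.11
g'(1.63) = -1.15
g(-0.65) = -0.93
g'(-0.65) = -5.24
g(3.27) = -15.61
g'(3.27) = -18.08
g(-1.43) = 6.33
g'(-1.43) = -14.01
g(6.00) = -143.27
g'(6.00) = -83.12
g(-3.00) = 49.15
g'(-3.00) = -43.07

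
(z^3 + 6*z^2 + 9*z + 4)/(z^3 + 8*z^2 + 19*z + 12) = (z + 1)/(z + 3)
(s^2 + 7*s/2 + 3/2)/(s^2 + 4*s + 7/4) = 2*(s + 3)/(2*s + 7)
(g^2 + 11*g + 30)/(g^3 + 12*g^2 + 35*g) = (g + 6)/(g*(g + 7))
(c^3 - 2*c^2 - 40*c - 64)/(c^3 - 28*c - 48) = (c - 8)/(c - 6)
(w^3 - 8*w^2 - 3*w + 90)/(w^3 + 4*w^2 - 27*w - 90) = (w - 6)/(w + 6)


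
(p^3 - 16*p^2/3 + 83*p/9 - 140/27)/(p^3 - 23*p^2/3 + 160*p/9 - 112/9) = (p - 5/3)/(p - 4)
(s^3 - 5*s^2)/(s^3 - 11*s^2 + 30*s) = s/(s - 6)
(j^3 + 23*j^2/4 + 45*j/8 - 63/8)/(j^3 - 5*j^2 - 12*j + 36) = (8*j^2 + 22*j - 21)/(8*(j^2 - 8*j + 12))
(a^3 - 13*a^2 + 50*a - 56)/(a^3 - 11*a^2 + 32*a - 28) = (a - 4)/(a - 2)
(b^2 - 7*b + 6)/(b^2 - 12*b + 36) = (b - 1)/(b - 6)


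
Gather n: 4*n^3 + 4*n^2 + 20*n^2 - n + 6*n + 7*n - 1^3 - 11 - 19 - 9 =4*n^3 + 24*n^2 + 12*n - 40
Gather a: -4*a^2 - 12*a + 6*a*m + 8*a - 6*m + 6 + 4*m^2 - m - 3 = -4*a^2 + a*(6*m - 4) + 4*m^2 - 7*m + 3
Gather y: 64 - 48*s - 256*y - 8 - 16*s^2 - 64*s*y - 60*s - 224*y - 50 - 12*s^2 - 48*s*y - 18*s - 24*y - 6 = -28*s^2 - 126*s + y*(-112*s - 504)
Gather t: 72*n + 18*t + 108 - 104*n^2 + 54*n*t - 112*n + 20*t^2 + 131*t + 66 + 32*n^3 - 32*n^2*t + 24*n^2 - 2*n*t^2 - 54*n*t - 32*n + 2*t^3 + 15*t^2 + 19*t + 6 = 32*n^3 - 80*n^2 - 72*n + 2*t^3 + t^2*(35 - 2*n) + t*(168 - 32*n^2) + 180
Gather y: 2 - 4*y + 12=14 - 4*y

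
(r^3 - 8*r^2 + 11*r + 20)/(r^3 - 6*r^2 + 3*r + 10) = (r - 4)/(r - 2)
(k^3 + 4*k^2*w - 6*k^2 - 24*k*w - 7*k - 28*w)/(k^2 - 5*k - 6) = (k^2 + 4*k*w - 7*k - 28*w)/(k - 6)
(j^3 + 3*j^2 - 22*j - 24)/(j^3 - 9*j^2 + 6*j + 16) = (j^2 + 2*j - 24)/(j^2 - 10*j + 16)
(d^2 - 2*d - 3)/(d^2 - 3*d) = (d + 1)/d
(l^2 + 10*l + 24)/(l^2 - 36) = (l + 4)/(l - 6)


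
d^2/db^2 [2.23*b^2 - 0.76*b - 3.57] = 4.46000000000000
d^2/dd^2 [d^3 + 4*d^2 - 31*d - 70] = 6*d + 8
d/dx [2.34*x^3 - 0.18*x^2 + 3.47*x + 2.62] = 7.02*x^2 - 0.36*x + 3.47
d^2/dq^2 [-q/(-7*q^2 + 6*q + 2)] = 2*(-4*q*(7*q - 3)^2 + 3*(2 - 7*q)*(-7*q^2 + 6*q + 2))/(-7*q^2 + 6*q + 2)^3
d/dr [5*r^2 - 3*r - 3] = 10*r - 3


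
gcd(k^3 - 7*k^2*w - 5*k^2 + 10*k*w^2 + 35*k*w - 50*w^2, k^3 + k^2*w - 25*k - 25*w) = k - 5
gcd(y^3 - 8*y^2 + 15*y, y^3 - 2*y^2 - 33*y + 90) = y^2 - 8*y + 15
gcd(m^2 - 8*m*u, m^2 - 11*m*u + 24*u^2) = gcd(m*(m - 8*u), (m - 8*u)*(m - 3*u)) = -m + 8*u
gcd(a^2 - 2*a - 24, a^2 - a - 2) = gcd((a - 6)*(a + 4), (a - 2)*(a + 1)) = 1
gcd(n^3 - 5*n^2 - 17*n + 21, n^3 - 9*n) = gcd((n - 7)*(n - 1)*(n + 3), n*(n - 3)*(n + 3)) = n + 3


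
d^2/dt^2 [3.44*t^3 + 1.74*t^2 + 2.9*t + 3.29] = 20.64*t + 3.48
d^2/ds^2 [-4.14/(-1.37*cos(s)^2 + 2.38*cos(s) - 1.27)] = (-31.081464*(1 - cos(s)^2)^2 + 40.496652*cos(s)^3 - 10.178604*cos(s)^2 - 93.506868*cos(s) + 63.576324)/(1.37*cos(s)^2 - 2.38*cos(s) + 1.27)^3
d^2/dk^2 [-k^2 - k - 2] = -2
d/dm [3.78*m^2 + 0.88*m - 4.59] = 7.56*m + 0.88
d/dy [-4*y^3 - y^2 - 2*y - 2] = -12*y^2 - 2*y - 2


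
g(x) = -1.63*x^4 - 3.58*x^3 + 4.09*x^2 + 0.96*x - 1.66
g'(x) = -6.52*x^3 - 10.74*x^2 + 8.18*x + 0.96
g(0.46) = -0.77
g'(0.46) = 1.82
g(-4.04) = -136.94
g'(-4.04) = 222.54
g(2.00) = -38.10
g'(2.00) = -77.80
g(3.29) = -272.69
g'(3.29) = -320.56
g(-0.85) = 1.83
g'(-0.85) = -9.75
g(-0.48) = -0.87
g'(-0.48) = -4.72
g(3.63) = -398.54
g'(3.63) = -422.73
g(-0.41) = -1.17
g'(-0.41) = -3.75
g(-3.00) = -3.10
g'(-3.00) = 55.80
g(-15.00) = -69532.06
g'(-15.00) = 19466.76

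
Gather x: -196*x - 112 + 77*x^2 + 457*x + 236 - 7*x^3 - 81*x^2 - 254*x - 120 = -7*x^3 - 4*x^2 + 7*x + 4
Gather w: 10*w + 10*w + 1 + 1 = 20*w + 2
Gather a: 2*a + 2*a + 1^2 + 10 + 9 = 4*a + 20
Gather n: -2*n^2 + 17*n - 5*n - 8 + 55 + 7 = -2*n^2 + 12*n + 54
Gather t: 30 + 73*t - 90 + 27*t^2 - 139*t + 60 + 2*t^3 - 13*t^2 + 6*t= 2*t^3 + 14*t^2 - 60*t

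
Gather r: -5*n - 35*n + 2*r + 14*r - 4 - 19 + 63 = -40*n + 16*r + 40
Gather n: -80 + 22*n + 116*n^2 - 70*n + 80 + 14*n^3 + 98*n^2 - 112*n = 14*n^3 + 214*n^2 - 160*n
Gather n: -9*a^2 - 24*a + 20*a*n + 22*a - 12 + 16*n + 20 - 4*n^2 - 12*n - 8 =-9*a^2 - 2*a - 4*n^2 + n*(20*a + 4)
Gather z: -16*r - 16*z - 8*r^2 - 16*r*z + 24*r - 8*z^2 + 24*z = -8*r^2 + 8*r - 8*z^2 + z*(8 - 16*r)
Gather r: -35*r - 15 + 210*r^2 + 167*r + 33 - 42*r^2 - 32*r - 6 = 168*r^2 + 100*r + 12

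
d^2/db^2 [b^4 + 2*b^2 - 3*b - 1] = 12*b^2 + 4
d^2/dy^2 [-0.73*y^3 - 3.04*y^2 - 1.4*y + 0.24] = -4.38*y - 6.08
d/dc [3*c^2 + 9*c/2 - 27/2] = 6*c + 9/2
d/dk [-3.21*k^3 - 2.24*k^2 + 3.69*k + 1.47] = -9.63*k^2 - 4.48*k + 3.69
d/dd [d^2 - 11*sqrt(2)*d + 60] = 2*d - 11*sqrt(2)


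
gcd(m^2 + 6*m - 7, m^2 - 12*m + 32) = 1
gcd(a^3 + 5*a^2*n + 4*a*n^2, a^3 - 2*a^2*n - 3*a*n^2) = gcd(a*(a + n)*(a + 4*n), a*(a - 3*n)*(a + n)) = a^2 + a*n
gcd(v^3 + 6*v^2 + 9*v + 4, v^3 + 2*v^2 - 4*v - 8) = 1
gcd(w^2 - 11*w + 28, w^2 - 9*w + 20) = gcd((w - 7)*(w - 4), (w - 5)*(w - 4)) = w - 4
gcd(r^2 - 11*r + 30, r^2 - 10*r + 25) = r - 5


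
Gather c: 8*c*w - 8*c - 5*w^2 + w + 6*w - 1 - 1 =c*(8*w - 8) - 5*w^2 + 7*w - 2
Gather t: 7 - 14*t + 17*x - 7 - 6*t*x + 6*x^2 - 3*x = t*(-6*x - 14) + 6*x^2 + 14*x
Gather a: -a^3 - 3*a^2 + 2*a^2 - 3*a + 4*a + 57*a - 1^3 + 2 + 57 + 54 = -a^3 - a^2 + 58*a + 112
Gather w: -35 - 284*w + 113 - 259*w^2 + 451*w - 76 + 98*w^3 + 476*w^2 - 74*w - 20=98*w^3 + 217*w^2 + 93*w - 18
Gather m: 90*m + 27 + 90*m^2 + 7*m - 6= 90*m^2 + 97*m + 21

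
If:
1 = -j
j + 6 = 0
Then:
No Solution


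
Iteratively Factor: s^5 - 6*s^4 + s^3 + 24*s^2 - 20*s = (s - 5)*(s^4 - s^3 - 4*s^2 + 4*s) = (s - 5)*(s - 2)*(s^3 + s^2 - 2*s) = (s - 5)*(s - 2)*(s + 2)*(s^2 - s) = s*(s - 5)*(s - 2)*(s + 2)*(s - 1)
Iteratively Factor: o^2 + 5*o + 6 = (o + 2)*(o + 3)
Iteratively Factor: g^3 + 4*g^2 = (g + 4)*(g^2) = g*(g + 4)*(g)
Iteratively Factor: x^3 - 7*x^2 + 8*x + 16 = (x - 4)*(x^2 - 3*x - 4) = (x - 4)*(x + 1)*(x - 4)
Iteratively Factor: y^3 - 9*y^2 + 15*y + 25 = (y + 1)*(y^2 - 10*y + 25) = (y - 5)*(y + 1)*(y - 5)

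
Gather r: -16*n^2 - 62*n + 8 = -16*n^2 - 62*n + 8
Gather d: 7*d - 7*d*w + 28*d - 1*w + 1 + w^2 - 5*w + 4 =d*(35 - 7*w) + w^2 - 6*w + 5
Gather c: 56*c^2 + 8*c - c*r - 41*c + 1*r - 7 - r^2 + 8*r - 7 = 56*c^2 + c*(-r - 33) - r^2 + 9*r - 14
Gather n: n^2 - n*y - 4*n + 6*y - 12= n^2 + n*(-y - 4) + 6*y - 12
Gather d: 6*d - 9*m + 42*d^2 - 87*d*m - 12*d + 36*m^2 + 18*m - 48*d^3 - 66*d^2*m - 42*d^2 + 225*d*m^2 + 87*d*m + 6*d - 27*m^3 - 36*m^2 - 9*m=-48*d^3 - 66*d^2*m + 225*d*m^2 - 27*m^3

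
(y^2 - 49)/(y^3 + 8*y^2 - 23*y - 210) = (y - 7)/(y^2 + y - 30)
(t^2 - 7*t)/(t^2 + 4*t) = (t - 7)/(t + 4)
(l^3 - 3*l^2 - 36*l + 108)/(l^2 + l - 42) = (l^2 + 3*l - 18)/(l + 7)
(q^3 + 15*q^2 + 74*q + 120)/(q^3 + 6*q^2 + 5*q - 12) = (q^2 + 11*q + 30)/(q^2 + 2*q - 3)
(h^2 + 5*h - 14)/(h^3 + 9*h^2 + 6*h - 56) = 1/(h + 4)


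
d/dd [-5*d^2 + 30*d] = 30 - 10*d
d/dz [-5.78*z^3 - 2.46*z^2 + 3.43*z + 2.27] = -17.34*z^2 - 4.92*z + 3.43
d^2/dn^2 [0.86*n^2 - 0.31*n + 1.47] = 1.72000000000000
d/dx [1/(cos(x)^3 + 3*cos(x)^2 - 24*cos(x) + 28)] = 3*(cos(x) + 4)*sin(x)/((cos(x) - 2)^3*(cos(x) + 7)^2)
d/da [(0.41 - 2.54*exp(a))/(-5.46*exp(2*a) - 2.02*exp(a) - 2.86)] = (-13.8684*exp(2*a) + 4.4772*exp(a) + 8.0926)*exp(a)/(29.8116*exp(4*a) + 22.0584*exp(3*a) + 35.3116*exp(2*a) + 11.5544*exp(a) + 8.1796)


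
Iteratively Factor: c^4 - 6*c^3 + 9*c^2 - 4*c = (c - 1)*(c^3 - 5*c^2 + 4*c) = (c - 1)^2*(c^2 - 4*c) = c*(c - 1)^2*(c - 4)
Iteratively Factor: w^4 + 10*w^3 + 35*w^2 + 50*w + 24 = (w + 2)*(w^3 + 8*w^2 + 19*w + 12) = (w + 2)*(w + 4)*(w^2 + 4*w + 3) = (w + 1)*(w + 2)*(w + 4)*(w + 3)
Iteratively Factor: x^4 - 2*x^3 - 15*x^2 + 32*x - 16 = (x + 4)*(x^3 - 6*x^2 + 9*x - 4) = (x - 1)*(x + 4)*(x^2 - 5*x + 4) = (x - 4)*(x - 1)*(x + 4)*(x - 1)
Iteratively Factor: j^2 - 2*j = (j - 2)*(j)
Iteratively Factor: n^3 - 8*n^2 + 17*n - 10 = (n - 1)*(n^2 - 7*n + 10) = (n - 5)*(n - 1)*(n - 2)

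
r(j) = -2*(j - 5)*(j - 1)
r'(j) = 12 - 4*j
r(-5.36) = -131.78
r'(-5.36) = 33.44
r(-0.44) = -15.67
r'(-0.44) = 13.76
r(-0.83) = -21.34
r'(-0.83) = 15.32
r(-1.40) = -30.72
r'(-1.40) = 17.60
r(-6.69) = -179.79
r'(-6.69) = 38.76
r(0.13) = -8.47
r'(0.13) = 11.48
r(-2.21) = -46.29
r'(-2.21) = 20.84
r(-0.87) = -21.95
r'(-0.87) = 15.48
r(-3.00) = -64.00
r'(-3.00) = 24.00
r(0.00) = -10.00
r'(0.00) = 12.00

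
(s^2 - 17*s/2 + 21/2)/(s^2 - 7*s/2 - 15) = (-2*s^2 + 17*s - 21)/(-2*s^2 + 7*s + 30)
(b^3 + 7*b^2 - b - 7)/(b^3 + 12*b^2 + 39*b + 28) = (b - 1)/(b + 4)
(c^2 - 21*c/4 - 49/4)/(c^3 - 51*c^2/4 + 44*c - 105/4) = (4*c + 7)/(4*c^2 - 23*c + 15)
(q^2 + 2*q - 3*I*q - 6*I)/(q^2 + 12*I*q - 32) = (q^2 + q*(2 - 3*I) - 6*I)/(q^2 + 12*I*q - 32)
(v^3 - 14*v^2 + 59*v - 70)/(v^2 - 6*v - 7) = (v^2 - 7*v + 10)/(v + 1)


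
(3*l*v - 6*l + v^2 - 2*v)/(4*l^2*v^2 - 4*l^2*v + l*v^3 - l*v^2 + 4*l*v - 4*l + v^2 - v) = (3*l*v - 6*l + v^2 - 2*v)/(4*l^2*v^2 - 4*l^2*v + l*v^3 - l*v^2 + 4*l*v - 4*l + v^2 - v)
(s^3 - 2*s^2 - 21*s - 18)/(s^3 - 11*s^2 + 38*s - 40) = (s^3 - 2*s^2 - 21*s - 18)/(s^3 - 11*s^2 + 38*s - 40)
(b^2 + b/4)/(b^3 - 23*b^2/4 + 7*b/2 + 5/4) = b/(b^2 - 6*b + 5)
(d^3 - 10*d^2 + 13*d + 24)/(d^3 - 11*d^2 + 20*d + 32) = (d - 3)/(d - 4)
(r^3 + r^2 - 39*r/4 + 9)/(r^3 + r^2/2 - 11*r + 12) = (r - 3/2)/(r - 2)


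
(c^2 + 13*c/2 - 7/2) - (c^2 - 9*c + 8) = 31*c/2 - 23/2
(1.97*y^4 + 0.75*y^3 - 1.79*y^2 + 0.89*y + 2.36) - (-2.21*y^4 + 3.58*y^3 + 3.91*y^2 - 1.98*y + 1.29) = 4.18*y^4 - 2.83*y^3 - 5.7*y^2 + 2.87*y + 1.07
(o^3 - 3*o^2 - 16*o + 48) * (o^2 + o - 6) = o^5 - 2*o^4 - 25*o^3 + 50*o^2 + 144*o - 288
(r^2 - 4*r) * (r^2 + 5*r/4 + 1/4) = r^4 - 11*r^3/4 - 19*r^2/4 - r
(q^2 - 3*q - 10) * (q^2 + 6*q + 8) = q^4 + 3*q^3 - 20*q^2 - 84*q - 80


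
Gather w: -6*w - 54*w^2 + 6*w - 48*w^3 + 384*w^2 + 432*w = -48*w^3 + 330*w^2 + 432*w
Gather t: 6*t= 6*t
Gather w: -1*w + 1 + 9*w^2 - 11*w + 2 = 9*w^2 - 12*w + 3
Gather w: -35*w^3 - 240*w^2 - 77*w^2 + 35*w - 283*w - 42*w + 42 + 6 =-35*w^3 - 317*w^2 - 290*w + 48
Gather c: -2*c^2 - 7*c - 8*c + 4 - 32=-2*c^2 - 15*c - 28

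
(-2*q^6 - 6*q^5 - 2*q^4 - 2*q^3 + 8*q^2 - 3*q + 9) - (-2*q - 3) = -2*q^6 - 6*q^5 - 2*q^4 - 2*q^3 + 8*q^2 - q + 12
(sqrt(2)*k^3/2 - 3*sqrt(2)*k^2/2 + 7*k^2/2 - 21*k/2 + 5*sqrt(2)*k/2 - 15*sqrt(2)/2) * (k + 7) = sqrt(2)*k^4/2 + 2*sqrt(2)*k^3 + 7*k^3/2 - 8*sqrt(2)*k^2 + 14*k^2 - 147*k/2 + 10*sqrt(2)*k - 105*sqrt(2)/2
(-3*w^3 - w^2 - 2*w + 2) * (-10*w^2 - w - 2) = 30*w^5 + 13*w^4 + 27*w^3 - 16*w^2 + 2*w - 4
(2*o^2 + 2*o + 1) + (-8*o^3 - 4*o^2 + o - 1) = -8*o^3 - 2*o^2 + 3*o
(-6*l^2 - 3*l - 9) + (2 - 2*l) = -6*l^2 - 5*l - 7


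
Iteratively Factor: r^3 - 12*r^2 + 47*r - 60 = (r - 4)*(r^2 - 8*r + 15) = (r - 5)*(r - 4)*(r - 3)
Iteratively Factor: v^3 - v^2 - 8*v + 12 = (v + 3)*(v^2 - 4*v + 4) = (v - 2)*(v + 3)*(v - 2)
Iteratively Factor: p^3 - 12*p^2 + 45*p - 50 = (p - 5)*(p^2 - 7*p + 10) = (p - 5)^2*(p - 2)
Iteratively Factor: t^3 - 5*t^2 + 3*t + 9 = (t - 3)*(t^2 - 2*t - 3) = (t - 3)*(t + 1)*(t - 3)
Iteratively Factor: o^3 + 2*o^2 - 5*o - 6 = (o - 2)*(o^2 + 4*o + 3) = (o - 2)*(o + 3)*(o + 1)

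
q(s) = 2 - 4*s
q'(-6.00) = -4.00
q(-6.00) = 26.00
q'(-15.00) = -4.00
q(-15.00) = 62.00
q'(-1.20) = -4.00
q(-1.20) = 6.80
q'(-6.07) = -4.00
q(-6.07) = 26.28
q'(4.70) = -4.00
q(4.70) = -16.80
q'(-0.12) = -4.00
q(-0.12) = 2.48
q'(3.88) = -4.00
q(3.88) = -13.52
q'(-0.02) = -4.00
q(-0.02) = 2.08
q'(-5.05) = -4.00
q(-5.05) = 22.20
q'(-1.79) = -4.00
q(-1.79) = 9.16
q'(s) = -4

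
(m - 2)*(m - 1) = m^2 - 3*m + 2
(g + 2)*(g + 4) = g^2 + 6*g + 8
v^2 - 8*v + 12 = (v - 6)*(v - 2)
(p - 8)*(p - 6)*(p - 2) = p^3 - 16*p^2 + 76*p - 96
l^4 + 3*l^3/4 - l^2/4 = l^2*(l - 1/4)*(l + 1)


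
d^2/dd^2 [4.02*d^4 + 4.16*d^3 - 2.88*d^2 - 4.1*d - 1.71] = 48.24*d^2 + 24.96*d - 5.76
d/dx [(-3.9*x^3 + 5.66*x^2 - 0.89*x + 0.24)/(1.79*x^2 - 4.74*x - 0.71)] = (-6.981*x^4 + 36.972*x^3 - 16.9283*x^2 - 8.8964*x + 1.7695)/(3.2041*x^4 - 16.9692*x^3 + 19.9258*x^2 + 6.7308*x + 0.5041)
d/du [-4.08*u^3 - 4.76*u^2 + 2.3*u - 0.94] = -12.24*u^2 - 9.52*u + 2.3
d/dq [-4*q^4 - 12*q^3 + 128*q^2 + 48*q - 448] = -16*q^3 - 36*q^2 + 256*q + 48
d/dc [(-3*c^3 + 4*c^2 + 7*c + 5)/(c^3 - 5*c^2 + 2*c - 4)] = (11*c^4 - 26*c^3 + 64*c^2 + 18*c - 38)/(c^6 - 10*c^5 + 29*c^4 - 28*c^3 + 44*c^2 - 16*c + 16)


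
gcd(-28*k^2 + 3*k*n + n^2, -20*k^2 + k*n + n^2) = 4*k - n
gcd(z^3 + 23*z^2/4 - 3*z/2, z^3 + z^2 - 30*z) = z^2 + 6*z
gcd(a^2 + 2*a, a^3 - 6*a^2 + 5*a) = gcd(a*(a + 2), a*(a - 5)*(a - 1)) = a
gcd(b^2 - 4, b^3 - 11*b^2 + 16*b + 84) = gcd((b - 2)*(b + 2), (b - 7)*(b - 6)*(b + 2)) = b + 2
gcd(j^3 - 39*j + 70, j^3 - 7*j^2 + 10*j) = j^2 - 7*j + 10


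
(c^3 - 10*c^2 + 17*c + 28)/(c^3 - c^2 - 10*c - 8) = (c - 7)/(c + 2)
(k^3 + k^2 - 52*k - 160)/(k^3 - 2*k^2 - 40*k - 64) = (k + 5)/(k + 2)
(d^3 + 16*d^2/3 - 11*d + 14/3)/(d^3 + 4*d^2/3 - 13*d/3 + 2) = (d + 7)/(d + 3)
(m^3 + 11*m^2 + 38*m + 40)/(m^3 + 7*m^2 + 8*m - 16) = (m^2 + 7*m + 10)/(m^2 + 3*m - 4)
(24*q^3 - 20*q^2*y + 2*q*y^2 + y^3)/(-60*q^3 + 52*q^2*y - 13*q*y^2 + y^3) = (-12*q^2 + 4*q*y + y^2)/(30*q^2 - 11*q*y + y^2)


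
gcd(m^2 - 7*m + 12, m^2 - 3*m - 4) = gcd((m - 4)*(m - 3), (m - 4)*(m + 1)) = m - 4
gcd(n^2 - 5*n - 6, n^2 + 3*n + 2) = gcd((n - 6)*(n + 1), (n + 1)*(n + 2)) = n + 1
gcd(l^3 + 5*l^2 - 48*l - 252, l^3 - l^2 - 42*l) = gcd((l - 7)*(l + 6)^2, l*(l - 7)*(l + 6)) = l^2 - l - 42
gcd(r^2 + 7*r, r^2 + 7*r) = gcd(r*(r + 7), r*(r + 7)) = r^2 + 7*r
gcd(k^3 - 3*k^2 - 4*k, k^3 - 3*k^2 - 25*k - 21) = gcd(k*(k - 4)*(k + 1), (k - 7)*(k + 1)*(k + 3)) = k + 1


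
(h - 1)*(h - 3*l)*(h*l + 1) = h^3*l - 3*h^2*l^2 - h^2*l + h^2 + 3*h*l^2 - 3*h*l - h + 3*l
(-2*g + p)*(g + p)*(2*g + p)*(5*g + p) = -20*g^4 - 24*g^3*p + g^2*p^2 + 6*g*p^3 + p^4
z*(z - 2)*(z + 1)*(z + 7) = z^4 + 6*z^3 - 9*z^2 - 14*z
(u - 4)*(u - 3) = u^2 - 7*u + 12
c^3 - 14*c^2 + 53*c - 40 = (c - 8)*(c - 5)*(c - 1)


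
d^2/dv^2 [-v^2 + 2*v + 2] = -2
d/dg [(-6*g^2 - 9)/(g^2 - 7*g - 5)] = 3*(14*g^2 + 26*g - 21)/(g^4 - 14*g^3 + 39*g^2 + 70*g + 25)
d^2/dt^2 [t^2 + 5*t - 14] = 2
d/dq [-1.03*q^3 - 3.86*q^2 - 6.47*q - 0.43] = -3.09*q^2 - 7.72*q - 6.47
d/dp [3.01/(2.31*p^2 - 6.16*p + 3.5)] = (18.5416 - 13.9062*p)/(2.31*p^2 - 6.16*p + 3.5)^2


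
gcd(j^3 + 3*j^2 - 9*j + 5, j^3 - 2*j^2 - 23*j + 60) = j + 5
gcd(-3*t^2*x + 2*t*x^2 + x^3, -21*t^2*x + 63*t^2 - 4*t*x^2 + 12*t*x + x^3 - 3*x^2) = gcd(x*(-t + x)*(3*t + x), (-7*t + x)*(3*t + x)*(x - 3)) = 3*t + x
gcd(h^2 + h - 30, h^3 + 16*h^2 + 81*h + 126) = h + 6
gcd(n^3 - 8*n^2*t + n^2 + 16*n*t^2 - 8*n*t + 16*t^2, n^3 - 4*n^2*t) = -n + 4*t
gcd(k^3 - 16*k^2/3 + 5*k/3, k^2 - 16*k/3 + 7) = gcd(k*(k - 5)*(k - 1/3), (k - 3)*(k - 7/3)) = 1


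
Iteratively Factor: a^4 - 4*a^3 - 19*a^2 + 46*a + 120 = (a + 2)*(a^3 - 6*a^2 - 7*a + 60) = (a - 5)*(a + 2)*(a^2 - a - 12) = (a - 5)*(a + 2)*(a + 3)*(a - 4)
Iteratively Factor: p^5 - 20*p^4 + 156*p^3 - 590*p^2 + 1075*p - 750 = (p - 3)*(p^4 - 17*p^3 + 105*p^2 - 275*p + 250) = (p - 3)*(p - 2)*(p^3 - 15*p^2 + 75*p - 125) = (p - 5)*(p - 3)*(p - 2)*(p^2 - 10*p + 25) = (p - 5)^2*(p - 3)*(p - 2)*(p - 5)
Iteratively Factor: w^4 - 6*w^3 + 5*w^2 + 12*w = (w - 4)*(w^3 - 2*w^2 - 3*w) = w*(w - 4)*(w^2 - 2*w - 3) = w*(w - 4)*(w + 1)*(w - 3)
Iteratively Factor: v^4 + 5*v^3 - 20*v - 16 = (v + 4)*(v^3 + v^2 - 4*v - 4) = (v + 1)*(v + 4)*(v^2 - 4) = (v + 1)*(v + 2)*(v + 4)*(v - 2)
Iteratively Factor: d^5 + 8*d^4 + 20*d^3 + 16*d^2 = (d)*(d^4 + 8*d^3 + 20*d^2 + 16*d) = d*(d + 2)*(d^3 + 6*d^2 + 8*d) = d^2*(d + 2)*(d^2 + 6*d + 8) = d^2*(d + 2)^2*(d + 4)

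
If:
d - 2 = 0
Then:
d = 2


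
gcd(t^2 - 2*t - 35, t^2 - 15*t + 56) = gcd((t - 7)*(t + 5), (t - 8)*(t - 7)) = t - 7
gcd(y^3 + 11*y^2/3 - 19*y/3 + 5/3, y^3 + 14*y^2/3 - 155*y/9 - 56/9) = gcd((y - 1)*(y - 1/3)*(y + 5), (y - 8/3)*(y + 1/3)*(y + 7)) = 1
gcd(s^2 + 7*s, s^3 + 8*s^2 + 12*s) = s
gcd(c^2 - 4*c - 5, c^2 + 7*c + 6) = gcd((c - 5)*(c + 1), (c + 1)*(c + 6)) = c + 1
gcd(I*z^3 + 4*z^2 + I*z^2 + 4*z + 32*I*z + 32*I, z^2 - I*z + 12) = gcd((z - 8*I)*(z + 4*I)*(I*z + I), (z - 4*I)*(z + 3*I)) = 1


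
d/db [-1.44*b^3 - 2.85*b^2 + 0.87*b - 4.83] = -4.32*b^2 - 5.7*b + 0.87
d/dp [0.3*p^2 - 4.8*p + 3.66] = 0.6*p - 4.8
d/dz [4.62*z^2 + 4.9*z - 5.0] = 9.24*z + 4.9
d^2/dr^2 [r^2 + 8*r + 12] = 2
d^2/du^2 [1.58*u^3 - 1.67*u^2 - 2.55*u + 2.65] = 9.48*u - 3.34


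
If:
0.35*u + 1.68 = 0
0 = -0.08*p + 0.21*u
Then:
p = -12.60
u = -4.80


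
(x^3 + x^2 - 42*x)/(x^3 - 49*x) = (x - 6)/(x - 7)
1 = 1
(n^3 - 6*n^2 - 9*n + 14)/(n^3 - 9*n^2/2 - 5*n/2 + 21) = 2*(n^2 - 8*n + 7)/(2*n^2 - 13*n + 21)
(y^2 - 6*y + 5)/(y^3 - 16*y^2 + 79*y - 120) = (y - 1)/(y^2 - 11*y + 24)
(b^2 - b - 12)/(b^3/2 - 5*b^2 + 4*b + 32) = 2*(b + 3)/(b^2 - 6*b - 16)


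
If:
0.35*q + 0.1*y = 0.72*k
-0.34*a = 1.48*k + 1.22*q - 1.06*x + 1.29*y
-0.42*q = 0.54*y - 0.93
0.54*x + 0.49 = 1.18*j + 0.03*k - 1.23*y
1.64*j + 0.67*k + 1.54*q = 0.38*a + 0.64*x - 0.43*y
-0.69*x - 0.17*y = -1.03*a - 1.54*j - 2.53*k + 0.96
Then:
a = -9.15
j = 21.78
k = -15.20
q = -40.82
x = -30.40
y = 33.47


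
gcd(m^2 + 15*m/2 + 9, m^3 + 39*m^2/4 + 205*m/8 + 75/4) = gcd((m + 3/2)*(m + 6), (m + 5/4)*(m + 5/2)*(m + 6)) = m + 6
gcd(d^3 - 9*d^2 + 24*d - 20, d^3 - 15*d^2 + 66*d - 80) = d^2 - 7*d + 10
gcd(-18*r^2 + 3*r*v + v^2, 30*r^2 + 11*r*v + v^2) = 6*r + v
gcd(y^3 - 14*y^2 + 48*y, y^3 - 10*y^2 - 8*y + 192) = y^2 - 14*y + 48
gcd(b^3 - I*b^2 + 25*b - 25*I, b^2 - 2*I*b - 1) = b - I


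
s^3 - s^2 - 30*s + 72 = (s - 4)*(s - 3)*(s + 6)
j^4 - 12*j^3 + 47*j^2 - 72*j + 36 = (j - 6)*(j - 3)*(j - 2)*(j - 1)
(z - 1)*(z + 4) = z^2 + 3*z - 4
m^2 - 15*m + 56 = (m - 8)*(m - 7)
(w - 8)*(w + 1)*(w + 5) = w^3 - 2*w^2 - 43*w - 40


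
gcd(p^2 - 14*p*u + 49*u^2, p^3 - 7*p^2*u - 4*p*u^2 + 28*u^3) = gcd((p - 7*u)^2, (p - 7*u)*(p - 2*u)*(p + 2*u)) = p - 7*u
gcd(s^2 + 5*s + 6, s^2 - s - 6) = s + 2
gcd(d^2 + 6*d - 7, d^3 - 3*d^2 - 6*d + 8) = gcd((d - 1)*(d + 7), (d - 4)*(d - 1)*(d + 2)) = d - 1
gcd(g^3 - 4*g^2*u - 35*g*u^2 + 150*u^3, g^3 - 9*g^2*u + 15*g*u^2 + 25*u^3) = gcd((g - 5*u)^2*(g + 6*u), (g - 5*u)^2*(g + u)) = g^2 - 10*g*u + 25*u^2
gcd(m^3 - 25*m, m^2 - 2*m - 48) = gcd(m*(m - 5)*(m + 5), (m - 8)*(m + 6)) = 1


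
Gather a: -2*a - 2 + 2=-2*a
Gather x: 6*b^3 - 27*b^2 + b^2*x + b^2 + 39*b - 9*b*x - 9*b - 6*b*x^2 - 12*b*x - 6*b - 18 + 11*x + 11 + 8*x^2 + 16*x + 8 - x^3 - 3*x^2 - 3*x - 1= 6*b^3 - 26*b^2 + 24*b - x^3 + x^2*(5 - 6*b) + x*(b^2 - 21*b + 24)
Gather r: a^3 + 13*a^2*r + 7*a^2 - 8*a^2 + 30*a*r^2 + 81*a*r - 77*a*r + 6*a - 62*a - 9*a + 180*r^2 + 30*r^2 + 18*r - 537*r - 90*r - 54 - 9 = a^3 - a^2 - 65*a + r^2*(30*a + 210) + r*(13*a^2 + 4*a - 609) - 63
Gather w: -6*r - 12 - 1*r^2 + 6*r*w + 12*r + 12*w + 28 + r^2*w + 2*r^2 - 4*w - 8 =r^2 + 6*r + w*(r^2 + 6*r + 8) + 8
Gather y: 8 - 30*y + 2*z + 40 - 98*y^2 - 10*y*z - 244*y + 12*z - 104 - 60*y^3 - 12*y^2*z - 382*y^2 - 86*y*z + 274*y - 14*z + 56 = -60*y^3 + y^2*(-12*z - 480) - 96*y*z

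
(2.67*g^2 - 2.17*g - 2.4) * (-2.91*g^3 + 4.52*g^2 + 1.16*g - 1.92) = -7.7697*g^5 + 18.3831*g^4 + 0.2728*g^3 - 18.4916*g^2 + 1.3824*g + 4.608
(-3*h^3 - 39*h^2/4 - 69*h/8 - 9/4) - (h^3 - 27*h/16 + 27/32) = -4*h^3 - 39*h^2/4 - 111*h/16 - 99/32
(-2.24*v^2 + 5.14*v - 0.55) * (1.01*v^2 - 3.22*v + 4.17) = -2.2624*v^4 + 12.4042*v^3 - 26.4471*v^2 + 23.2048*v - 2.2935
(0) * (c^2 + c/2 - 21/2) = 0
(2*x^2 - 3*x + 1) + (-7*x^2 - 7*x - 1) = -5*x^2 - 10*x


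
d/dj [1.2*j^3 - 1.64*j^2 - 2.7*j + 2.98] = 3.6*j^2 - 3.28*j - 2.7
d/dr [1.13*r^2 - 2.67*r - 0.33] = 2.26*r - 2.67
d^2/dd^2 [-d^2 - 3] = -2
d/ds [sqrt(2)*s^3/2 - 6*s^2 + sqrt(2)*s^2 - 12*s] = 3*sqrt(2)*s^2/2 - 12*s + 2*sqrt(2)*s - 12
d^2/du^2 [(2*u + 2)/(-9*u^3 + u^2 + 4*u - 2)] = 4*(-(u + 1)*(-27*u^2 + 2*u + 4)^2 + (27*u^2 - 2*u + (u + 1)*(27*u - 1) - 4)*(9*u^3 - u^2 - 4*u + 2))/(9*u^3 - u^2 - 4*u + 2)^3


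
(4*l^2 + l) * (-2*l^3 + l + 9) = -8*l^5 - 2*l^4 + 4*l^3 + 37*l^2 + 9*l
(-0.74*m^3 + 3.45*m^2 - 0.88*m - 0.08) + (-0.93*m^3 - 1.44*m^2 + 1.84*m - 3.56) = -1.67*m^3 + 2.01*m^2 + 0.96*m - 3.64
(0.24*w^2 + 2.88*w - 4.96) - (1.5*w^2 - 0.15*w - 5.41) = -1.26*w^2 + 3.03*w + 0.45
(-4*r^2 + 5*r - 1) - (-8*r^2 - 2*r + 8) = 4*r^2 + 7*r - 9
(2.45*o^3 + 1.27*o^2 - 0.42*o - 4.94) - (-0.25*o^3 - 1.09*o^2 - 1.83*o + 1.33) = 2.7*o^3 + 2.36*o^2 + 1.41*o - 6.27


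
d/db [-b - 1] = -1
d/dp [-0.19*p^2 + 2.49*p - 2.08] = 2.49 - 0.38*p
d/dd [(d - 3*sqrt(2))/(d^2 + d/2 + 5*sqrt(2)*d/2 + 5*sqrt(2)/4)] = 4*(4*d^2 + 2*d + 10*sqrt(2)*d - 2*(d - 3*sqrt(2))*(4*d + 1 + 5*sqrt(2)) + 5*sqrt(2))/(4*d^2 + 2*d + 10*sqrt(2)*d + 5*sqrt(2))^2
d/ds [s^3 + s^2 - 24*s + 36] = 3*s^2 + 2*s - 24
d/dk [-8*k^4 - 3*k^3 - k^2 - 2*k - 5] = -32*k^3 - 9*k^2 - 2*k - 2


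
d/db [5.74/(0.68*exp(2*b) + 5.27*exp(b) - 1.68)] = (-7.8064*exp(b) - 30.2498)*exp(b)/(0.68*exp(2*b) + 5.27*exp(b) - 1.68)^2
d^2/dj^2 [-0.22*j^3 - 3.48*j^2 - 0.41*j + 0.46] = -1.32*j - 6.96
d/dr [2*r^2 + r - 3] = 4*r + 1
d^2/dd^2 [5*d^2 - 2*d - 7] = 10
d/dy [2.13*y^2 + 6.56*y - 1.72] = 4.26*y + 6.56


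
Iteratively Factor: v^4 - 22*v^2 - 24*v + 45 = (v + 3)*(v^3 - 3*v^2 - 13*v + 15) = (v - 1)*(v + 3)*(v^2 - 2*v - 15) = (v - 1)*(v + 3)^2*(v - 5)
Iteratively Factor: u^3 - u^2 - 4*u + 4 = (u + 2)*(u^2 - 3*u + 2) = (u - 1)*(u + 2)*(u - 2)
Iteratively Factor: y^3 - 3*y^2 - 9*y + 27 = (y - 3)*(y^2 - 9) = (y - 3)^2*(y + 3)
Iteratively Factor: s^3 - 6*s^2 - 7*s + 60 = (s + 3)*(s^2 - 9*s + 20) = (s - 5)*(s + 3)*(s - 4)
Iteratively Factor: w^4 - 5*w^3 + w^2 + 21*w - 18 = (w - 3)*(w^3 - 2*w^2 - 5*w + 6) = (w - 3)^2*(w^2 + w - 2) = (w - 3)^2*(w + 2)*(w - 1)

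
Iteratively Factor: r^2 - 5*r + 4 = (r - 1)*(r - 4)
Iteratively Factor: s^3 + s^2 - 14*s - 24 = (s + 3)*(s^2 - 2*s - 8) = (s - 4)*(s + 3)*(s + 2)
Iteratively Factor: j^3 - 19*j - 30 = (j - 5)*(j^2 + 5*j + 6) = (j - 5)*(j + 2)*(j + 3)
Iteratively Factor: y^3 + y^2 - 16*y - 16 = (y + 4)*(y^2 - 3*y - 4) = (y + 1)*(y + 4)*(y - 4)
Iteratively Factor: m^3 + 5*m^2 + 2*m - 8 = (m + 4)*(m^2 + m - 2) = (m + 2)*(m + 4)*(m - 1)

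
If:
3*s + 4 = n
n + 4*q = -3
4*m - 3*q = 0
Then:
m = -9*s/16 - 21/16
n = 3*s + 4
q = -3*s/4 - 7/4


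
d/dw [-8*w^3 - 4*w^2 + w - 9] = -24*w^2 - 8*w + 1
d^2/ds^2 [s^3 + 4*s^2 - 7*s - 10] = 6*s + 8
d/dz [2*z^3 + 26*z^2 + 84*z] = 6*z^2 + 52*z + 84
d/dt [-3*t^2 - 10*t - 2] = -6*t - 10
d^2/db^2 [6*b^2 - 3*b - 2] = 12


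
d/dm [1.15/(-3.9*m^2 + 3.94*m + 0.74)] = (8.97*m - 4.531)/(-3.9*m^2 + 3.94*m + 0.74)^2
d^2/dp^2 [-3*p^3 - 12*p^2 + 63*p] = -18*p - 24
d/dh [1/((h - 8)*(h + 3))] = (5 - 2*h)/(h^4 - 10*h^3 - 23*h^2 + 240*h + 576)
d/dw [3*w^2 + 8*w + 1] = 6*w + 8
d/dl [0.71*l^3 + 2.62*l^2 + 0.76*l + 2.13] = 2.13*l^2 + 5.24*l + 0.76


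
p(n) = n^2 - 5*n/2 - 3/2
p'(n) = 2*n - 5/2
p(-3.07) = 15.60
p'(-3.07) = -8.64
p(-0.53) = 0.11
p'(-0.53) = -3.56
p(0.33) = -2.22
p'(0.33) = -1.84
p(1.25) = -3.06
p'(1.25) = 0.00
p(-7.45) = 72.63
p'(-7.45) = -17.40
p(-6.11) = 51.11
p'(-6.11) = -14.72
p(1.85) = -2.70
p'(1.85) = 1.20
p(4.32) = 6.36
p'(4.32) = 6.14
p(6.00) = 19.50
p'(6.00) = 9.50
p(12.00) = 112.50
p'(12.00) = 21.50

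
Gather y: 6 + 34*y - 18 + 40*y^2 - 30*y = 40*y^2 + 4*y - 12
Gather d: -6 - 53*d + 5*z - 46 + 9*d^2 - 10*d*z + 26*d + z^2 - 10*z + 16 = 9*d^2 + d*(-10*z - 27) + z^2 - 5*z - 36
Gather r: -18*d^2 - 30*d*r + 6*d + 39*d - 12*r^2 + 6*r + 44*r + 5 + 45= -18*d^2 + 45*d - 12*r^2 + r*(50 - 30*d) + 50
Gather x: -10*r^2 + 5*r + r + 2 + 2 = -10*r^2 + 6*r + 4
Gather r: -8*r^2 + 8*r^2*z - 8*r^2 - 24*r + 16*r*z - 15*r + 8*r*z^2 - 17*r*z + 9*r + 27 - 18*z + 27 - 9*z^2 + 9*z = r^2*(8*z - 16) + r*(8*z^2 - z - 30) - 9*z^2 - 9*z + 54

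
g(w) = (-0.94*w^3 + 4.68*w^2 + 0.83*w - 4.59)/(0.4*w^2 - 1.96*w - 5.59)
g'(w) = (1.96 - 0.8*w)*(-0.94*w^3 + 4.68*w^2 + 0.83*w - 4.59)/(0.4*w^2 - 1.96*w - 5.59)^2 + (-2.82*w^2 + 9.36*w + 0.83)/(0.4*w^2 - 1.96*w - 5.59)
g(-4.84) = 15.65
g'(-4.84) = -1.45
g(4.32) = -1.60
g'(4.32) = 1.36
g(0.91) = 0.09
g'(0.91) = -1.01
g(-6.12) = 17.82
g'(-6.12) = -1.87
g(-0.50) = 0.82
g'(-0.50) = 0.58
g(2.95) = -1.83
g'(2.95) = -0.59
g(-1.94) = -64.77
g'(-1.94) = 905.26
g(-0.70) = 0.64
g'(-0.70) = 1.37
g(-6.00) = 17.60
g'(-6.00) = -1.84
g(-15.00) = 36.98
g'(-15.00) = -2.27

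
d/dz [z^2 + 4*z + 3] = 2*z + 4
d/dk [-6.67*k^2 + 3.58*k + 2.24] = 3.58 - 13.34*k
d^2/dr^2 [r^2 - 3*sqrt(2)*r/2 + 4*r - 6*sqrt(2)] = 2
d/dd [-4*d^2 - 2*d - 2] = -8*d - 2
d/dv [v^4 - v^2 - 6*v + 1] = 4*v^3 - 2*v - 6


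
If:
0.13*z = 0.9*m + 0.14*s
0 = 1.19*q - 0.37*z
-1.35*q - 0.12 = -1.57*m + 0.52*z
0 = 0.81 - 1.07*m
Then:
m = 0.76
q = 0.35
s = -3.81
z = 1.14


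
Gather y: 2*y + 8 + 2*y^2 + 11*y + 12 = 2*y^2 + 13*y + 20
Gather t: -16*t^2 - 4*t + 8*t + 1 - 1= -16*t^2 + 4*t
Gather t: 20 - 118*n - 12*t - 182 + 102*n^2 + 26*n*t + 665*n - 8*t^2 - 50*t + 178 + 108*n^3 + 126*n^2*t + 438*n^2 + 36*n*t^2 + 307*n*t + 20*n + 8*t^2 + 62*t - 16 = 108*n^3 + 540*n^2 + 36*n*t^2 + 567*n + t*(126*n^2 + 333*n)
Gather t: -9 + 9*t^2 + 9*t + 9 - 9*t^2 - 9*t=0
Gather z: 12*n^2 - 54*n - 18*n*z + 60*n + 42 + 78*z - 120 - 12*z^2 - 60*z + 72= 12*n^2 + 6*n - 12*z^2 + z*(18 - 18*n) - 6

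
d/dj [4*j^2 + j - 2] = 8*j + 1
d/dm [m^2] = 2*m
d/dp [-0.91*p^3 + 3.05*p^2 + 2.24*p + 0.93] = -2.73*p^2 + 6.1*p + 2.24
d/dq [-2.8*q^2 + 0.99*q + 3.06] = 0.99 - 5.6*q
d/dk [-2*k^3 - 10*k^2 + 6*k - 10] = -6*k^2 - 20*k + 6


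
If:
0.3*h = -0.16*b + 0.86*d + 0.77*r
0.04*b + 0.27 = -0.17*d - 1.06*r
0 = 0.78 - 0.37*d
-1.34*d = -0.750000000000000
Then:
No Solution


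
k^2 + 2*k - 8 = (k - 2)*(k + 4)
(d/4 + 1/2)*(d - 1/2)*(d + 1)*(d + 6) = d^4/4 + 17*d^3/8 + 31*d^2/8 + d/2 - 3/2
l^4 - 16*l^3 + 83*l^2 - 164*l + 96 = (l - 8)*(l - 4)*(l - 3)*(l - 1)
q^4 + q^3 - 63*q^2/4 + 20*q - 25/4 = (q - 5/2)*(q - 1)*(q - 1/2)*(q + 5)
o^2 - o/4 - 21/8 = (o - 7/4)*(o + 3/2)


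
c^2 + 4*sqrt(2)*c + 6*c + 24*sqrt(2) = (c + 6)*(c + 4*sqrt(2))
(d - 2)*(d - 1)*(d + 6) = d^3 + 3*d^2 - 16*d + 12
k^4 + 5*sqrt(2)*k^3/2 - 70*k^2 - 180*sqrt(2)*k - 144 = (k - 6*sqrt(2))*(k + sqrt(2)/2)*(k + 2*sqrt(2))*(k + 6*sqrt(2))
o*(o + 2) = o^2 + 2*o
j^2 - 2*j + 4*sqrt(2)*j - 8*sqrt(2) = (j - 2)*(j + 4*sqrt(2))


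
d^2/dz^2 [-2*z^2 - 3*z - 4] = -4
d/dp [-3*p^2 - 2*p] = -6*p - 2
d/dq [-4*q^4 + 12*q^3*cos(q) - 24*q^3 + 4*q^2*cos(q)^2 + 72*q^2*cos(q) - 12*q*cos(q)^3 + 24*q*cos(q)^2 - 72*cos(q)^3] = -12*q^3*sin(q) - 16*q^3 - 72*q^2*sin(q) - 4*q^2*sin(2*q) + 36*q^2*cos(q) - 72*q^2 + 36*q*sin(q)*cos(q)^2 - 24*q*sin(2*q) + 8*q*cos(q)^2 + 144*q*cos(q) + 216*sin(q)*cos(q)^2 - 12*cos(q)^3 + 24*cos(q)^2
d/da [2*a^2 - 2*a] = 4*a - 2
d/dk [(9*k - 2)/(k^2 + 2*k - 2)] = (-9*k^2 + 4*k - 14)/(k^4 + 4*k^3 - 8*k + 4)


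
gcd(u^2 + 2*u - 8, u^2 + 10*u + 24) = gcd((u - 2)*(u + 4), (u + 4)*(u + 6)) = u + 4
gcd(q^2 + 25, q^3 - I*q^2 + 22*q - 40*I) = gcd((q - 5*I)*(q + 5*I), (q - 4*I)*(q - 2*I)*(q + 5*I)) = q + 5*I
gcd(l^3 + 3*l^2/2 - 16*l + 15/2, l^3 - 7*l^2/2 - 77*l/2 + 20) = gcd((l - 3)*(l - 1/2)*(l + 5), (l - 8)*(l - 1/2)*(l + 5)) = l^2 + 9*l/2 - 5/2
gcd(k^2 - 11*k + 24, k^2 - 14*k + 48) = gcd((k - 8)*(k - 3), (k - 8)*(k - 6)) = k - 8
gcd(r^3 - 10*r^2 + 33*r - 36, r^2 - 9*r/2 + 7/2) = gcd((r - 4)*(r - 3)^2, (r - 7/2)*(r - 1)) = 1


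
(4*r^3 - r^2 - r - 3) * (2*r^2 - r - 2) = 8*r^5 - 6*r^4 - 9*r^3 - 3*r^2 + 5*r + 6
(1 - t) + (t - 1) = 0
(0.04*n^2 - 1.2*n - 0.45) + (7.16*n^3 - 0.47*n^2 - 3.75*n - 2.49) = 7.16*n^3 - 0.43*n^2 - 4.95*n - 2.94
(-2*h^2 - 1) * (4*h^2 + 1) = -8*h^4 - 6*h^2 - 1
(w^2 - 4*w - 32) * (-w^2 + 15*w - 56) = -w^4 + 19*w^3 - 84*w^2 - 256*w + 1792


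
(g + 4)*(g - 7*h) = g^2 - 7*g*h + 4*g - 28*h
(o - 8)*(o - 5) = o^2 - 13*o + 40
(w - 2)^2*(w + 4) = w^3 - 12*w + 16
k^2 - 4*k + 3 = (k - 3)*(k - 1)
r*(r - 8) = r^2 - 8*r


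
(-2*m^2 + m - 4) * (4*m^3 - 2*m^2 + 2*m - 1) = -8*m^5 + 8*m^4 - 22*m^3 + 12*m^2 - 9*m + 4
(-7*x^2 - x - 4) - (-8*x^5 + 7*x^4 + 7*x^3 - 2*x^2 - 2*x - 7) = 8*x^5 - 7*x^4 - 7*x^3 - 5*x^2 + x + 3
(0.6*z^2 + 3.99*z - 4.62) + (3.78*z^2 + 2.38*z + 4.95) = 4.38*z^2 + 6.37*z + 0.33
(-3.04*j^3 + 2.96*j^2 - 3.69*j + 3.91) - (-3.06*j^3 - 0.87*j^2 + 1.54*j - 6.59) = 0.02*j^3 + 3.83*j^2 - 5.23*j + 10.5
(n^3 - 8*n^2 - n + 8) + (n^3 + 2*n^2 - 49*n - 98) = 2*n^3 - 6*n^2 - 50*n - 90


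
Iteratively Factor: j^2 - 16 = (j + 4)*(j - 4)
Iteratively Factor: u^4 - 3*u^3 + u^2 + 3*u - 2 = (u - 1)*(u^3 - 2*u^2 - u + 2) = (u - 2)*(u - 1)*(u^2 - 1) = (u - 2)*(u - 1)*(u + 1)*(u - 1)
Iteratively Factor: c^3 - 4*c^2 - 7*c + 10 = (c - 5)*(c^2 + c - 2) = (c - 5)*(c - 1)*(c + 2)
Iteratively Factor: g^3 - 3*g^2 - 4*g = (g)*(g^2 - 3*g - 4) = g*(g + 1)*(g - 4)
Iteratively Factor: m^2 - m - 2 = (m - 2)*(m + 1)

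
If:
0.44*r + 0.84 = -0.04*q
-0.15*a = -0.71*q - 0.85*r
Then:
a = -46.4*r - 99.4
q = -11.0*r - 21.0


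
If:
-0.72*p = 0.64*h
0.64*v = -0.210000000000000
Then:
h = -1.125*p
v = -0.33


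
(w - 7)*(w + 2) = w^2 - 5*w - 14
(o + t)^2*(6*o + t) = 6*o^3 + 13*o^2*t + 8*o*t^2 + t^3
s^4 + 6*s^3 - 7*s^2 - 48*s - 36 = (s - 3)*(s + 1)*(s + 2)*(s + 6)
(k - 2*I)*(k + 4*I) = k^2 + 2*I*k + 8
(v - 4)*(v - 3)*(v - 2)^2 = v^4 - 11*v^3 + 44*v^2 - 76*v + 48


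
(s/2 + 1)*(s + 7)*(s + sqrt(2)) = s^3/2 + sqrt(2)*s^2/2 + 9*s^2/2 + 9*sqrt(2)*s/2 + 7*s + 7*sqrt(2)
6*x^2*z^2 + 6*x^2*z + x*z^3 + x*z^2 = z*(6*x + z)*(x*z + x)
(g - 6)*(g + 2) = g^2 - 4*g - 12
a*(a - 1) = a^2 - a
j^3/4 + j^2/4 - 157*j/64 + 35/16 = (j/4 + 1)*(j - 7/4)*(j - 5/4)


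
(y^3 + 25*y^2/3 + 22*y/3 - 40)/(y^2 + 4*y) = y + 13/3 - 10/y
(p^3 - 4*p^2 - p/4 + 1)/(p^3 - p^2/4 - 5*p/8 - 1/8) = 2*(2*p^2 - 9*p + 4)/(4*p^2 - 3*p - 1)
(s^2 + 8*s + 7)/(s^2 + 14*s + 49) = (s + 1)/(s + 7)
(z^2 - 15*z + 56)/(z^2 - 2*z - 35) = (z - 8)/(z + 5)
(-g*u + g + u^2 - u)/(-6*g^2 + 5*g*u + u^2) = (u - 1)/(6*g + u)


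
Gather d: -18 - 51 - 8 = -77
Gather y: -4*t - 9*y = -4*t - 9*y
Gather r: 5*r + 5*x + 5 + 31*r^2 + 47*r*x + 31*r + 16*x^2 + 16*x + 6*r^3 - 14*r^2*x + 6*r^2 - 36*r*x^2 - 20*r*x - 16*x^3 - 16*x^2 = 6*r^3 + r^2*(37 - 14*x) + r*(-36*x^2 + 27*x + 36) - 16*x^3 + 21*x + 5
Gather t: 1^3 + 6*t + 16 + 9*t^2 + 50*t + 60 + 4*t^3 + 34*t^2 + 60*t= 4*t^3 + 43*t^2 + 116*t + 77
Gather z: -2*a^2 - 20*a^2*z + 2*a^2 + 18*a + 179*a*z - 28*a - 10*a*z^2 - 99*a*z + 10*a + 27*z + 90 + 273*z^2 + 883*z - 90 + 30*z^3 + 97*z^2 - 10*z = 30*z^3 + z^2*(370 - 10*a) + z*(-20*a^2 + 80*a + 900)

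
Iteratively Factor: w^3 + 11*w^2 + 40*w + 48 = (w + 3)*(w^2 + 8*w + 16) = (w + 3)*(w + 4)*(w + 4)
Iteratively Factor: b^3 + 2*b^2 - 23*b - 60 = (b + 4)*(b^2 - 2*b - 15) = (b - 5)*(b + 4)*(b + 3)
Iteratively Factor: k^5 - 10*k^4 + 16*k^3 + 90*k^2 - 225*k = (k + 3)*(k^4 - 13*k^3 + 55*k^2 - 75*k) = (k - 3)*(k + 3)*(k^3 - 10*k^2 + 25*k) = k*(k - 3)*(k + 3)*(k^2 - 10*k + 25) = k*(k - 5)*(k - 3)*(k + 3)*(k - 5)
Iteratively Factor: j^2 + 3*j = (j + 3)*(j)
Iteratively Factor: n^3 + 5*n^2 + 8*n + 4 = (n + 2)*(n^2 + 3*n + 2) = (n + 2)^2*(n + 1)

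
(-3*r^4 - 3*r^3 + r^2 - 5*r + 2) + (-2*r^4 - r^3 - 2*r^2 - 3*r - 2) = -5*r^4 - 4*r^3 - r^2 - 8*r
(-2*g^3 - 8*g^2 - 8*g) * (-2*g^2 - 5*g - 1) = 4*g^5 + 26*g^4 + 58*g^3 + 48*g^2 + 8*g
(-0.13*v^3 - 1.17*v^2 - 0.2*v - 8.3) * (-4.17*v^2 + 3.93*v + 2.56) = 0.5421*v^5 + 4.368*v^4 - 4.0969*v^3 + 30.8298*v^2 - 33.131*v - 21.248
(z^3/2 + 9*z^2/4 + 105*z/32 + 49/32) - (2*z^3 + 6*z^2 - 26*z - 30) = -3*z^3/2 - 15*z^2/4 + 937*z/32 + 1009/32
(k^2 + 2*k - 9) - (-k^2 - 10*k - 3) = 2*k^2 + 12*k - 6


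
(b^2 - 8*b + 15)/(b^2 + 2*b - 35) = (b - 3)/(b + 7)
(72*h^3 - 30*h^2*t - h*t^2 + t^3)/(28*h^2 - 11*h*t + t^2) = (-18*h^2 + 3*h*t + t^2)/(-7*h + t)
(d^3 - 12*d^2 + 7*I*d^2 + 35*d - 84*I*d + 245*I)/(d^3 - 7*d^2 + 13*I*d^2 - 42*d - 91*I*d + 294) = (d - 5)/(d + 6*I)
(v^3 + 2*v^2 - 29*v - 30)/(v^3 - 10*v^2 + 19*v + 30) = (v + 6)/(v - 6)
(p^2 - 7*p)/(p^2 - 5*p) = (p - 7)/(p - 5)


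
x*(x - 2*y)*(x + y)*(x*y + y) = x^4*y - x^3*y^2 + x^3*y - 2*x^2*y^3 - x^2*y^2 - 2*x*y^3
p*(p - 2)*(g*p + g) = g*p^3 - g*p^2 - 2*g*p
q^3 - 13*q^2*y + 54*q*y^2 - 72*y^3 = (q - 6*y)*(q - 4*y)*(q - 3*y)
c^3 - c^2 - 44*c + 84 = (c - 6)*(c - 2)*(c + 7)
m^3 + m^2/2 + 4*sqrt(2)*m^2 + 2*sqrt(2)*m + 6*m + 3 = (m + 1/2)*(m + sqrt(2))*(m + 3*sqrt(2))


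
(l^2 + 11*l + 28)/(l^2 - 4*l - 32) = (l + 7)/(l - 8)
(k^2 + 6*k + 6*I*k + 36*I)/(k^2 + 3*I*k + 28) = (k^2 + 6*k*(1 + I) + 36*I)/(k^2 + 3*I*k + 28)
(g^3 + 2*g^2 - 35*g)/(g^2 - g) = (g^2 + 2*g - 35)/(g - 1)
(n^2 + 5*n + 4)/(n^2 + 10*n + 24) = (n + 1)/(n + 6)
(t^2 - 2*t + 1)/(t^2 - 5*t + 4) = (t - 1)/(t - 4)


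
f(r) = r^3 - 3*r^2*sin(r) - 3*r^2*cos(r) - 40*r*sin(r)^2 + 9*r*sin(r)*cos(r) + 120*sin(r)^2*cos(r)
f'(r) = 3*r^2*sin(r) - 3*r^2*cos(r) + 3*r^2 - 9*r*sin(r)^2 - 80*r*sin(r)*cos(r) - 6*r*sin(r) + 9*r*cos(r)^2 - 6*r*cos(r) - 120*sin(r)^3 - 40*sin(r)^2 + 240*sin(r)*cos(r)^2 + 9*sin(r)*cos(r)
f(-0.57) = 37.91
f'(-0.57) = -110.87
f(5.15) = 29.87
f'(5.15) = 130.98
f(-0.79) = 61.64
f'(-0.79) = -98.47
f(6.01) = 118.84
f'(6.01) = 57.98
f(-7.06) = -141.11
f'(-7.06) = -413.25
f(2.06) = -112.35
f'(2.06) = 12.21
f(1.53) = -59.37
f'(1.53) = -173.37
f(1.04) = 15.01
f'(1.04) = -94.77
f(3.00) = 41.39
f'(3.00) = 163.08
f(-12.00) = -2205.89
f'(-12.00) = 853.23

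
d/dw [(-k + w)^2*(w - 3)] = (k - w)*(k - 3*w + 6)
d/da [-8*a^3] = -24*a^2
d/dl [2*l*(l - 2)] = 4*l - 4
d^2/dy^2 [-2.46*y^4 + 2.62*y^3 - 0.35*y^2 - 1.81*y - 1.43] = -29.52*y^2 + 15.72*y - 0.7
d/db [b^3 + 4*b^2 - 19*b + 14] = 3*b^2 + 8*b - 19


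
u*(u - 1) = u^2 - u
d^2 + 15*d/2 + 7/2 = (d + 1/2)*(d + 7)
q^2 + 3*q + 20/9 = (q + 4/3)*(q + 5/3)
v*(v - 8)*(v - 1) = v^3 - 9*v^2 + 8*v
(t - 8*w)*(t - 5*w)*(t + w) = t^3 - 12*t^2*w + 27*t*w^2 + 40*w^3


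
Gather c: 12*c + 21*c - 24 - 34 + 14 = 33*c - 44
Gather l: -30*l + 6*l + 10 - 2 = 8 - 24*l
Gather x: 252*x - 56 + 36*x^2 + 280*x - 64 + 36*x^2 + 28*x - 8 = 72*x^2 + 560*x - 128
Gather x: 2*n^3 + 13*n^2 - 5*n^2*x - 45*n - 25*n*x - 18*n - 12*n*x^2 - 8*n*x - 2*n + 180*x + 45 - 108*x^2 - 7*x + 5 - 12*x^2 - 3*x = 2*n^3 + 13*n^2 - 65*n + x^2*(-12*n - 120) + x*(-5*n^2 - 33*n + 170) + 50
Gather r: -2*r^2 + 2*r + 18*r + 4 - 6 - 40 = -2*r^2 + 20*r - 42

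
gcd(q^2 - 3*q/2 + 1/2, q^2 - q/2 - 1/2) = q - 1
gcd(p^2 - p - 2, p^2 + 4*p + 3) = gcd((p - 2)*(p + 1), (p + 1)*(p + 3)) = p + 1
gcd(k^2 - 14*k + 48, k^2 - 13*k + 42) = k - 6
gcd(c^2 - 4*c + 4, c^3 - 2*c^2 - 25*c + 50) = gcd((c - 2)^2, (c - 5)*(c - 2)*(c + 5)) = c - 2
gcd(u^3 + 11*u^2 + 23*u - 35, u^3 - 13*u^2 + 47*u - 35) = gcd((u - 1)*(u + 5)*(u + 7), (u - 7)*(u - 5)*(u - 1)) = u - 1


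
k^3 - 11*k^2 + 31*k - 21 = (k - 7)*(k - 3)*(k - 1)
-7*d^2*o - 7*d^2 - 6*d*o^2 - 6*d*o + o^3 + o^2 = (-7*d + o)*(d + o)*(o + 1)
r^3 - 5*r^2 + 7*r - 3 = (r - 3)*(r - 1)^2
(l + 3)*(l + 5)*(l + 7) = l^3 + 15*l^2 + 71*l + 105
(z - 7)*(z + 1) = z^2 - 6*z - 7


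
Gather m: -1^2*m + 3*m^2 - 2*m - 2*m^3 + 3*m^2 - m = -2*m^3 + 6*m^2 - 4*m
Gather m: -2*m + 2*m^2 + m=2*m^2 - m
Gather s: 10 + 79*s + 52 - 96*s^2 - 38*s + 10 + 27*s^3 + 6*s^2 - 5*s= 27*s^3 - 90*s^2 + 36*s + 72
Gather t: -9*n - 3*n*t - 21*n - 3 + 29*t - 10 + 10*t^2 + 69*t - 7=-30*n + 10*t^2 + t*(98 - 3*n) - 20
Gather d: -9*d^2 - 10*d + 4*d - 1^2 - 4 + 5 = -9*d^2 - 6*d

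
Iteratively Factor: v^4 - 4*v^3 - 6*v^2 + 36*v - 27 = (v + 3)*(v^3 - 7*v^2 + 15*v - 9) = (v - 3)*(v + 3)*(v^2 - 4*v + 3) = (v - 3)*(v - 1)*(v + 3)*(v - 3)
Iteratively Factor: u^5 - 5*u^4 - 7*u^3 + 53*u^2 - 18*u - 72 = (u + 3)*(u^4 - 8*u^3 + 17*u^2 + 2*u - 24) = (u - 3)*(u + 3)*(u^3 - 5*u^2 + 2*u + 8) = (u - 3)*(u - 2)*(u + 3)*(u^2 - 3*u - 4) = (u - 4)*(u - 3)*(u - 2)*(u + 3)*(u + 1)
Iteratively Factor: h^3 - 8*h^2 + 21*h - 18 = (h - 2)*(h^2 - 6*h + 9) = (h - 3)*(h - 2)*(h - 3)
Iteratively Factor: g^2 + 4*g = (g + 4)*(g)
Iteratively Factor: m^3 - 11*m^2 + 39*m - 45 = (m - 5)*(m^2 - 6*m + 9) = (m - 5)*(m - 3)*(m - 3)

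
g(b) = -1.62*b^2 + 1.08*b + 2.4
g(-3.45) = -20.61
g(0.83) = 2.18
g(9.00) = -119.10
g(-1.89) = -5.43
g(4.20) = -21.64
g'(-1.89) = 7.20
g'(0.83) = -1.61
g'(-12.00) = 39.96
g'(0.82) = -1.58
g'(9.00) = -28.08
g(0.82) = 2.20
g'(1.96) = -5.27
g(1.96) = -1.71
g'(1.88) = -5.01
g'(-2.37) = 8.76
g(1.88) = -1.30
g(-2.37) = -9.26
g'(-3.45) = 12.26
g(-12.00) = -243.84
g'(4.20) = -12.53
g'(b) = 1.08 - 3.24*b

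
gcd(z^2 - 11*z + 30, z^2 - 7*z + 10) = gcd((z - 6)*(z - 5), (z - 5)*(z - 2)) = z - 5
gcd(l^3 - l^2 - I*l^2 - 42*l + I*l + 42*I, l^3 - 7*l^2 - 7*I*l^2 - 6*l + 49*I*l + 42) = l^2 + l*(-7 - I) + 7*I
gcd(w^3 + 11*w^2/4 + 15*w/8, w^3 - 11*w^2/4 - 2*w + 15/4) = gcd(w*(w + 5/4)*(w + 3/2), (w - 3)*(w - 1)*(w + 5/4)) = w + 5/4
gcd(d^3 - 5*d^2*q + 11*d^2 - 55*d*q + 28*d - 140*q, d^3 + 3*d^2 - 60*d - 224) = d^2 + 11*d + 28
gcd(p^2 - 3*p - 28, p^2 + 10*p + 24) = p + 4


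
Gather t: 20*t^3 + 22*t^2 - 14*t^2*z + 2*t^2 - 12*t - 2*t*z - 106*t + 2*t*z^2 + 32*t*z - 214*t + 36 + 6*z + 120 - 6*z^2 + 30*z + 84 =20*t^3 + t^2*(24 - 14*z) + t*(2*z^2 + 30*z - 332) - 6*z^2 + 36*z + 240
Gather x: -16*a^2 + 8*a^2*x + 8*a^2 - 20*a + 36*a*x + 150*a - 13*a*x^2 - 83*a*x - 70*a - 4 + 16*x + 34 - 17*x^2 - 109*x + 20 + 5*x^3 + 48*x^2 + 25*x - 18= -8*a^2 + 60*a + 5*x^3 + x^2*(31 - 13*a) + x*(8*a^2 - 47*a - 68) + 32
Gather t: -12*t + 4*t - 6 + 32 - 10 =16 - 8*t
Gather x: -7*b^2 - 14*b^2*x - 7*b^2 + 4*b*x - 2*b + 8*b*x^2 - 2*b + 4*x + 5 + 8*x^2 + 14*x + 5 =-14*b^2 - 4*b + x^2*(8*b + 8) + x*(-14*b^2 + 4*b + 18) + 10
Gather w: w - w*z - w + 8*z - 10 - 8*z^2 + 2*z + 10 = -w*z - 8*z^2 + 10*z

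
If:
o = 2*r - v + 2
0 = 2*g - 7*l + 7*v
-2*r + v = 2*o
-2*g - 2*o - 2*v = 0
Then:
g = -v - 2/3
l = 5*v/7 - 4/21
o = 2/3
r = v/2 - 2/3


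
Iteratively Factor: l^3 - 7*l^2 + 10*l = (l)*(l^2 - 7*l + 10) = l*(l - 2)*(l - 5)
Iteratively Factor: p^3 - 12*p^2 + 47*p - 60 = (p - 3)*(p^2 - 9*p + 20) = (p - 4)*(p - 3)*(p - 5)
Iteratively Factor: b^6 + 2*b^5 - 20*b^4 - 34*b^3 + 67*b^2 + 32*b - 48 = (b + 1)*(b^5 + b^4 - 21*b^3 - 13*b^2 + 80*b - 48) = (b + 1)*(b + 4)*(b^4 - 3*b^3 - 9*b^2 + 23*b - 12) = (b - 1)*(b + 1)*(b + 4)*(b^3 - 2*b^2 - 11*b + 12) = (b - 4)*(b - 1)*(b + 1)*(b + 4)*(b^2 + 2*b - 3) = (b - 4)*(b - 1)*(b + 1)*(b + 3)*(b + 4)*(b - 1)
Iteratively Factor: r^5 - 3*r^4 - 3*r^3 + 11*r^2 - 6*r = (r - 1)*(r^4 - 2*r^3 - 5*r^2 + 6*r) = (r - 1)*(r + 2)*(r^3 - 4*r^2 + 3*r) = (r - 3)*(r - 1)*(r + 2)*(r^2 - r) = (r - 3)*(r - 1)^2*(r + 2)*(r)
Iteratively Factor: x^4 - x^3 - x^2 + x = (x - 1)*(x^3 - x) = x*(x - 1)*(x^2 - 1) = x*(x - 1)^2*(x + 1)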